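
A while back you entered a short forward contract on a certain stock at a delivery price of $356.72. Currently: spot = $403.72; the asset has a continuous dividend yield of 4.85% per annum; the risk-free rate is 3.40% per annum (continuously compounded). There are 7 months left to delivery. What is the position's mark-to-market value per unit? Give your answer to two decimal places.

-$42.74

Current fair forward for the remaining 7 months: F = S·e^((r − q)·T), (r − q) = 0.0340 − 0.0485 = -0.0145
F = 403.72 · e^(-0.0145 × 7/12) = 403.72 × 0.991577 = 400.3195
Value of long forward = (F − K)·e^(−rT) = (400.3195 − 356.72) · e^(−0.0340·7/12)
= 43.5995 × 0.980362 = 42.74
Short position value = −(long value) = -$42.74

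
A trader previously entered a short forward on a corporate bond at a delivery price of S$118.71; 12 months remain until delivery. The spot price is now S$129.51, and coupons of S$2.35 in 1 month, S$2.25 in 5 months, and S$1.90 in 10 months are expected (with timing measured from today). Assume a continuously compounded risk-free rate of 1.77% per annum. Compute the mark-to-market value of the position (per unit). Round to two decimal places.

PV(remaining coupons) I = 2.35·e^(−0.0177·1/12) + 2.25·e^(−0.0177·5/12) + 1.90·e^(−0.0177·10/12) = 6.4522
Current forward F = (S − I)·e^(rT) = (129.51 − 6.4522)·e^(0.0177·12/12) = 123.0578 × 1.017858 = 125.2554
Value (long) = (F − K)·e^(−rT) = (125.2554 − 118.71) × 0.982456 = 6.4306
Short position value = −(long value) = -S$6.43

-S$6.43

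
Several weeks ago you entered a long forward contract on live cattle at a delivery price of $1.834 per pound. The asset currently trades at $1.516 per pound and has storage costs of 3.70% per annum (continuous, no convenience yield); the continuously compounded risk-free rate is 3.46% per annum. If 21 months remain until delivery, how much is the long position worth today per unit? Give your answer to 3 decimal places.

-$0.109 per pound

Current fair forward for the remaining 21 months: F = S·e^((r + u)·T), (r + u) = 0.0346 + 0.0370 = 0.0716
F = 1.516 · e^(0.0716 × 21/12) = 1.516 × 1.133488 = 1.7184
Value of long forward = (F − K)·e^(−rT) = (1.7184 − 1.834) · e^(−0.0346·21/12)
= -0.1156 × 0.941247 = -0.109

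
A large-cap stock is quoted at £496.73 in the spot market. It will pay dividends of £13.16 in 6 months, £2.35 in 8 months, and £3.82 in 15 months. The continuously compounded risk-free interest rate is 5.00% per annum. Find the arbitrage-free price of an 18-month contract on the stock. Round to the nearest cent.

£515.26

PV(dividends) I = 13.16·e^(−0.0500·6/12) + 2.35·e^(−0.0500·8/12) + 3.82·e^(−0.0500·15/12)
I = 12.8351 + 2.2730 + 3.5886 = 18.6967
F = (S − I)·e^(rT) = (496.73 − 18.6967) · e^(0.0500·18/12)
= 478.0333 · e^0.075000 = 478.0333 × 1.077884 = £515.26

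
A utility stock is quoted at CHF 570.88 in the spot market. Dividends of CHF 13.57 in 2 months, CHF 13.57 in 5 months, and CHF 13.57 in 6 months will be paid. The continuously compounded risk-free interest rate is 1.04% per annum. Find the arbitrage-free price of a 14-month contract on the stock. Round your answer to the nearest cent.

PV(dividends) I = 13.57·e^(−0.0104·2/12) + 13.57·e^(−0.0104·5/12) + 13.57·e^(−0.0104·6/12)
I = 13.5465 + 13.5113 + 13.4996 = 40.5574
F = (S − I)·e^(rT) = (570.88 − 40.5574) · e^(0.0104·14/12)
= 530.3226 · e^0.012133 = 530.3226 × 1.012207 = CHF 536.80

CHF 536.80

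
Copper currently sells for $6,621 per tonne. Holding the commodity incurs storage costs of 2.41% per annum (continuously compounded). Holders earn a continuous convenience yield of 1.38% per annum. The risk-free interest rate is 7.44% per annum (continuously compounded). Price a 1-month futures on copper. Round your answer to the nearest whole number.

Net carry = r + u − y = 0.0744 + 0.0241 − 0.0138 = 0.0847
F = S·e^((r+u−y)T) = 6621 · e^(0.0847 × 1/12) = 6621 · e^0.007058
= 6621 × 1.007083 = $6,668 per tonne

$6,668 per tonne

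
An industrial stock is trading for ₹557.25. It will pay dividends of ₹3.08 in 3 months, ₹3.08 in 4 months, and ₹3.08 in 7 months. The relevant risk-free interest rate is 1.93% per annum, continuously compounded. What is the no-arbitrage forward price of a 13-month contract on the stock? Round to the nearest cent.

₹559.66

PV(dividends) I = 3.08·e^(−0.0193·3/12) + 3.08·e^(−0.0193·4/12) + 3.08·e^(−0.0193·7/12)
I = 3.0652 + 3.0602 + 3.0455 = 9.1709
F = (S − I)·e^(rT) = (557.25 − 9.1709) · e^(0.0193·13/12)
= 548.0791 · e^0.020908 = 548.0791 × 1.021128 = ₹559.66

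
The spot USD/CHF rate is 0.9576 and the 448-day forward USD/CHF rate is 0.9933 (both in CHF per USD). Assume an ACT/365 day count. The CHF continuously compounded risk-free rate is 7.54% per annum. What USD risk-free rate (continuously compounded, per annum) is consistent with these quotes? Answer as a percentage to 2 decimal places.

4.56%

F = S·e^((r_CHF − r_USD)T) ⇒ r_USD = r_CHF − ln(F/S)/T
ln(0.9933/0.9576) = 0.036603; /(448/365) = 0.029822
r_USD = 0.0754 − 0.029822 = 0.045578
r_USD = 4.56%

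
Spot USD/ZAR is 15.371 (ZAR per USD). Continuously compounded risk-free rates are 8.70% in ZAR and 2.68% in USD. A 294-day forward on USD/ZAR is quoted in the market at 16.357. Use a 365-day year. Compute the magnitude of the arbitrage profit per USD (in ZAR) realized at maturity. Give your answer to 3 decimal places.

0.222 per USD (in ZAR)

Fair forward: F* = S·e^(carry·T), with carry = (r_ZAR − r_USD) = 0.0870 − 0.0268 = 0.0602
F* = 15.371 · e^(0.0602 × 294/365) = 15.371 · e^0.048490 = 15.371 × 1.049685 = 16.1347
Market 16.357 > fair 16.1347: forward overpriced → cash-and-carry (buy spot, short the forward).
At maturity, profit = |F_mkt − F*| = |16.357 − 16.1347| = 0.222 per USD (in ZAR)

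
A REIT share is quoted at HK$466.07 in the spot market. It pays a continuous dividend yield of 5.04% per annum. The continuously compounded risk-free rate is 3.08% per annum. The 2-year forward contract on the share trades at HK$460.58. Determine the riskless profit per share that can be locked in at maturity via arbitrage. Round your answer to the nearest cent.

HK$12.43 per share

Fair forward: F* = S·e^(carry·T), with carry = (r − q) = 0.0308 − 0.0504 = -0.0196
F* = 466.07 · e^(-0.0196 × 2) = 466.07 · e^-0.039200 = 466.07 × 0.961558 = HK$448.1533
Market HK$460.58 > fair HK$448.1533: forward overpriced → cash-and-carry (buy spot, short the forward).
At maturity, profit = |F_mkt − F*| = |460.58 − 448.1533| = HK$12.43 per share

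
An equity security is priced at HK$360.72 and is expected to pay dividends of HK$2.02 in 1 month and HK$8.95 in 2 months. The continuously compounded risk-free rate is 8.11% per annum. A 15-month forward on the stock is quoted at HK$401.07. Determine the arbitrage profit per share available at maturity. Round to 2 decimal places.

PV(dividends) I = 2.02·e^(−0.0811·1/12) + 8.95·e^(−0.0811·2/12) = 10.8362
Fair forward F* = (S − I)·e^(rT) = (360.72 − 10.8362)·e^0.101375 = 349.8838 × 1.106692 = 387.2136
Market HK$401.07 > fair 387.2136: forward overpriced → cash-and-carry (borrow at r, buy the stock and collect the dividends, short the forward).
Profit at T = |F_mkt − F*| = |401.07 − 387.2136| = HK$13.86 per share

HK$13.86 per share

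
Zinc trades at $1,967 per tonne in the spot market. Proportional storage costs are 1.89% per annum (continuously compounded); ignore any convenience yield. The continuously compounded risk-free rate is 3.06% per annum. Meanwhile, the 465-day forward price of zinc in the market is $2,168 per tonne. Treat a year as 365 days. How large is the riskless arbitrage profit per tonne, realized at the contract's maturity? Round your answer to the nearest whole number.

$73 per tonne

Fair forward: F* = S·e^(carry·T), with carry = (r + u) = 0.0306 + 0.0189 = 0.0495
F* = 1967 · e^(0.0495 × 465/365) = 1967 · e^0.063062 = 1967 × 1.065093 = $2095.0379
Market $2168 > fair $2095.0379: forward overpriced → cash-and-carry (buy spot, short the forward).
At maturity, profit = |F_mkt − F*| = |2168 − 2095.0379| = $73 per tonne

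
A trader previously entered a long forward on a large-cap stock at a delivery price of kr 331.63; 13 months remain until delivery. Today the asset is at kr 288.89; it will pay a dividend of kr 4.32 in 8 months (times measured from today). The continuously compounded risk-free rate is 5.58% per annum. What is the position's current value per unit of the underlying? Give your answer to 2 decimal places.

-kr 27.45

PV(remaining dividends) I = 4.32·e^(−0.0558·8/12) = 4.1622
Current forward F = (S − I)·e^(rT) = (288.89 − 4.1622)·e^(0.0558·13/12) = 284.7278 × 1.062314 = 302.4703
Value (long) = (F − K)·e^(−rT) = (302.4703 − 331.63) × 0.941341 = -27.4492
Value = -kr 27.45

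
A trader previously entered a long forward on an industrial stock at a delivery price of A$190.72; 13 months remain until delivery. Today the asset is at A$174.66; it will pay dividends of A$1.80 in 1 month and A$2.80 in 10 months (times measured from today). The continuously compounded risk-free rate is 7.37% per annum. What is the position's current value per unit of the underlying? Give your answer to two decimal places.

-A$5.85

PV(remaining dividends) I = 1.80·e^(−0.0737·1/12) + 2.80·e^(−0.0737·10/12) = 4.4222
Current forward F = (S − I)·e^(rT) = (174.66 − 4.4222)·e^(0.0737·13/12) = 170.2378 × 1.083116 = 184.3873
Value (long) = (F − K)·e^(−rT) = (184.3873 − 190.72) × 0.923263 = -5.8467
Value = -A$5.85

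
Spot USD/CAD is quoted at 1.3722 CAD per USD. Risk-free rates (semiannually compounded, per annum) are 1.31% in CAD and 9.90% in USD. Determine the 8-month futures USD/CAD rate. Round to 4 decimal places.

1.2978

By covered interest parity, F = S · (1+r_CAD/2)^(2T) / (1+r_USD/2)^(2T)
= 1.3722 × 1.008743 / 1.066539 = 1.3722 × 0.945810
F = 1.2978 CAD per USD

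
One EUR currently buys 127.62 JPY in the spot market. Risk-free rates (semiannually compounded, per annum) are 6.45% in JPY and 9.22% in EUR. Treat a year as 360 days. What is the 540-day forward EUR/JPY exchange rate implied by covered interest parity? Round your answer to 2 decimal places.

122.62

By covered interest parity, F = S · (1+r_JPY/2)^(2T) / (1+r_EUR/2)^(2T)
= 127.62 × 1.099904 / 1.144774 = 127.62 × 0.960804
F = 122.62 JPY per EUR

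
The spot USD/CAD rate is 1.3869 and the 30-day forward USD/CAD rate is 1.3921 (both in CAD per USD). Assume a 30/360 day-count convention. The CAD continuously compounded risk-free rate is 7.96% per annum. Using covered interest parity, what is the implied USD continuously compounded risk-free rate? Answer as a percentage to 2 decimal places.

F = S·e^((r_CAD − r_USD)T) ⇒ r_USD = r_CAD − ln(F/S)/T
ln(1.3921/1.3869) = 0.003742; /(30/360) = 0.044904
r_USD = 0.0796 − 0.044904 = 0.034696
r_USD = 3.47%

3.47%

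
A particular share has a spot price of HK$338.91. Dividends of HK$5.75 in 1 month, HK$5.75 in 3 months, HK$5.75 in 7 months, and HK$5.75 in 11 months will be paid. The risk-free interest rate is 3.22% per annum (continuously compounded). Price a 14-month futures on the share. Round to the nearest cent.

PV(dividends) I = 5.75·e^(−0.0322·1/12) + 5.75·e^(−0.0322·3/12) + 5.75·e^(−0.0322·7/12) + 5.75·e^(−0.0322·11/12)
I = 5.7346 + 5.7039 + 5.6430 + 5.5828 = 22.6643
F = (S − I)·e^(rT) = (338.91 − 22.6643) · e^(0.0322·14/12)
= 316.2457 · e^0.037567 = 316.2457 × 1.038282 = HK$328.35

HK$328.35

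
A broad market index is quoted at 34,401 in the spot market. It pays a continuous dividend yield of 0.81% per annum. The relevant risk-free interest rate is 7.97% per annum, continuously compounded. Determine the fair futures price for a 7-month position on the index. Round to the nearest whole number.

35,868

F = S·e^((r − q)T) = 34401 · e^((0.0797 − 0.0081) × 7/12)
= 34401 · e^0.041767 = 34401 × 1.042652
F = 35,868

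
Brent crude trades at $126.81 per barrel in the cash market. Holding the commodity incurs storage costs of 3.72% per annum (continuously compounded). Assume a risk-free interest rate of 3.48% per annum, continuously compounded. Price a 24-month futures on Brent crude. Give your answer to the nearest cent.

$146.45 per barrel

Net carry = r + u − y = 0.0348 + 0.0372 − 0.0000 = 0.0720
F = S·e^((r+u−y)T) = 126.81 · e^(0.0720 × 24/12) = 126.81 · e^0.144000
= 126.81 × 1.154884 = $146.45 per barrel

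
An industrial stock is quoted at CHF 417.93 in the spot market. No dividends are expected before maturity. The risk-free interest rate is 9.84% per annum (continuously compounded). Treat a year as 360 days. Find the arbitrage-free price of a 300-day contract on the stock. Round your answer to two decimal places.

CHF 453.64

F = S·e^(rT) = 417.93 · e^(0.0984 × 300/360)
= 417.93 · e^0.082000 = 417.93 × 1.085456
F = CHF 453.64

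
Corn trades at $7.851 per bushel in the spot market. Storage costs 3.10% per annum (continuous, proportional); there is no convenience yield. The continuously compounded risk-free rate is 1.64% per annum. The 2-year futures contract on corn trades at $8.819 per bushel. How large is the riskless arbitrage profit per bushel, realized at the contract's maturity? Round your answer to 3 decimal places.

$0.187 per bushel

Fair futures: F* = S·e^(carry·T), with carry = (r + u) = 0.0164 + 0.0310 = 0.0474
F* = 7.851 · e^(0.0474 × 2) = 7.851 · e^0.094800 = 7.851 × 1.099439 = $8.6317
Market $8.819 > fair $8.6317: forward overpriced → cash-and-carry (buy spot, short the forward).
At maturity, profit = |F_mkt − F*| = |8.819 − 8.6317| = $0.187 per bushel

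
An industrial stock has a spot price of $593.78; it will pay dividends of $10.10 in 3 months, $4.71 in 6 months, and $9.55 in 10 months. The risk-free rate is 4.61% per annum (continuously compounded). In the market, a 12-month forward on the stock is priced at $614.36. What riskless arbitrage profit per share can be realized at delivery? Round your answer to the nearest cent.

PV(dividends) I = 10.10·e^(−0.0461·3/12) + 4.71·e^(−0.0461·6/12) + 9.55·e^(−0.0461·10/12) = 23.7770
Fair forward F* = (S − I)·e^(rT) = (593.78 − 23.7770)·e^0.046100 = 570.0030 × 1.047179 = 596.8952
Market $614.36 > fair 596.8952: forward overpriced → cash-and-carry (borrow at r, buy the stock and collect the dividends, short the forward).
Profit at T = |F_mkt − F*| = |614.36 − 596.8952| = $17.46 per share

$17.46 per share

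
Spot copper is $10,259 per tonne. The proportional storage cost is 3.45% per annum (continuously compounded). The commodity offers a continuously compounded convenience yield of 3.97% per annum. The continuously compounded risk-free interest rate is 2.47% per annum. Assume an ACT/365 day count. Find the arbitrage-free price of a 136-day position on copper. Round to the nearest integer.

Net carry = r + u − y = 0.0247 + 0.0345 − 0.0397 = 0.0195
F = S·e^((r+u−y)T) = 10259 · e^(0.0195 × 136/365) = 10259 · e^0.007266
= 10259 × 1.007292 = $10,334 per tonne

$10,334 per tonne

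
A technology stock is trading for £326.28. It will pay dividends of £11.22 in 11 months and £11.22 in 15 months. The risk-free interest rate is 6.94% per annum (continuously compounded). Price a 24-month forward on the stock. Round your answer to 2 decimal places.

£350.95

PV(dividends) I = 11.22·e^(−0.0694·11/12) + 11.22·e^(−0.0694·15/12)
I = 10.5285 + 10.2877 = 20.8162
F = (S − I)·e^(rT) = (326.28 − 20.8162) · e^(0.0694·24/12)
= 305.4638 · e^0.138800 = 305.4638 × 1.148894 = £350.95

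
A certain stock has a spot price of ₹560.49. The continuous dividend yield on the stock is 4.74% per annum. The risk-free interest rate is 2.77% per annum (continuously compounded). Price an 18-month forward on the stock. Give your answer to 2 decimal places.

₹544.17

F = S·e^((r − q)T) = 560.49 · e^((0.0277 − 0.0474) × 18/12)
= 560.49 · e^-0.029550 = 560.49 × 0.970882
F = ₹544.17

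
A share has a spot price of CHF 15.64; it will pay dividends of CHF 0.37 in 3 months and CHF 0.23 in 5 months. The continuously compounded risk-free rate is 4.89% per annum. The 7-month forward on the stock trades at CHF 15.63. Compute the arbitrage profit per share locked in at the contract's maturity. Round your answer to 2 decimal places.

CHF 0.15 per share

PV(dividends) I = 0.37·e^(−0.0489·3/12) + 0.23·e^(−0.0489·5/12) = 0.5909
Fair forward F* = (S − I)·e^(rT) = (15.64 − 0.5909)·e^0.028525 = 15.0491 × 1.028936 = 15.4846
Market CHF 15.63 > fair 15.4846: forward overpriced → cash-and-carry (borrow at r, buy the stock and collect the dividends, short the forward).
Profit at T = |F_mkt − F*| = |15.63 − 15.4846| = CHF 0.15 per share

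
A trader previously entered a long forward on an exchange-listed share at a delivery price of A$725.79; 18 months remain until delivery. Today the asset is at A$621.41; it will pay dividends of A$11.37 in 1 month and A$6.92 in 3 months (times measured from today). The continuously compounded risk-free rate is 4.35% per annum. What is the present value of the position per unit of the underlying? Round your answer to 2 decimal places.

PV(remaining dividends) I = 11.37·e^(−0.0435·1/12) + 6.92·e^(−0.0435·3/12) = 18.1740
Current forward F = (S − I)·e^(rT) = (621.41 − 18.1740)·e^(0.0435·18/12) = 603.2360 × 1.067426 = 643.9098
Value (long) = (F − K)·e^(−rT) = (643.9098 − 725.79) × 0.936833 = -76.7081
Value = -A$76.71

-A$76.71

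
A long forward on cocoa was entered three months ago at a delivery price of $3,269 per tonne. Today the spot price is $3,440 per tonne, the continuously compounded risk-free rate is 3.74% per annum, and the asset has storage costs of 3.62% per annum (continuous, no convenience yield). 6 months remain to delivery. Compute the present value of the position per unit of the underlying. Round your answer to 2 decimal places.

Current fair forward for the remaining 6 months: F = S·e^((r + u)·T), (r + u) = 0.0374 + 0.0362 = 0.0736
F = 3440 · e^(0.0736 × 6/12) = 3440 × 1.03748550 = 3568.9501
Value of long forward = (F − K)·e^(−rT) = (3568.9501 − 3269) · e^(−0.0374·6/12)
= 299.9501 × 0.98147376 = 294.39

$294.39 per tonne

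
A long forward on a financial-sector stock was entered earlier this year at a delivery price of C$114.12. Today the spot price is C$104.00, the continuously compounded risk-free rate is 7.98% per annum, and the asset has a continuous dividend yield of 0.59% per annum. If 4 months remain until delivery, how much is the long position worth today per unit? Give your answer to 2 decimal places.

-C$7.33

Current fair forward for the remaining 4 months: F = S·e^((r − q)·T), (r − q) = 0.0798 − 0.0059 = 0.0739
F = 104.00 · e^(0.0739 × 4/12) = 104.00 × 1.024939 = 106.5937
Value of long forward = (F − K)·e^(−rT) = (106.5937 − 114.12) · e^(−0.0798·4/12)
= -7.5263 × 0.973751 = -7.33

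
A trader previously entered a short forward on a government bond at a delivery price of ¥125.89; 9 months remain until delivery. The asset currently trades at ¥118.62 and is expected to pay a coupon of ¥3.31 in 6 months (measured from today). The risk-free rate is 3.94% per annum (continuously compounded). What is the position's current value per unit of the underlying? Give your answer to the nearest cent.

¥6.85

PV(remaining coupons) I = 3.31·e^(−0.0394·6/12) = 3.2454
Current forward F = (S − I)·e^(rT) = (118.62 − 3.2454)·e^(0.0394·9/12) = 115.3746 × 1.029991 = 118.8348
Value (long) = (F − K)·e^(−rT) = (118.8348 − 125.89) × 0.970882 = -6.8498
Short position value = −(long value) = ¥6.85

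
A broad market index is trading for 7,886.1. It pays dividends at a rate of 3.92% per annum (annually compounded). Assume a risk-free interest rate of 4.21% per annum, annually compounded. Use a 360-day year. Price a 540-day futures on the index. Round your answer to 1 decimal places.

7,919.1

F = S · (1+r)^T / (1+q)^T
= 7886.1 × 1.063810 / 1.059373 = 7886.1 × 1.004188
F = 7,919.1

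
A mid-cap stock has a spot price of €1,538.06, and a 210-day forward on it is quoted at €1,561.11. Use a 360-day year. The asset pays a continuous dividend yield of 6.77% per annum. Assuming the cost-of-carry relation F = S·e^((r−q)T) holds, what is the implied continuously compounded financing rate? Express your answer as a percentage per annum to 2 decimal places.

9.32%

From F = S·e^((r−q)T): (r − q) = ln(F/S)/T
ln(1561.11/1538.06) = ln(1.014986) = 0.014875
(r − q) = 0.014875 / (210/360) = 0.025500
r = ln(F/S)/T + q = 0.025500 + 0.0677 = 0.093200
r = 9.32%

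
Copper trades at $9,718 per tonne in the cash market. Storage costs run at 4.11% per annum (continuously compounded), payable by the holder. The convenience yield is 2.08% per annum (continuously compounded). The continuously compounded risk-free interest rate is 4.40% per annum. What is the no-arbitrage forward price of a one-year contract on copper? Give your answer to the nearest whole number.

$10,363 per tonne

Net carry = r + u − y = 0.0440 + 0.0411 − 0.0208 = 0.0643
F = S·e^((r+u−y)T) = 9718 · e^(0.0643 × 12/12) = 9718 · e^0.064300
= 9718 × 1.066412 = $10,363 per tonne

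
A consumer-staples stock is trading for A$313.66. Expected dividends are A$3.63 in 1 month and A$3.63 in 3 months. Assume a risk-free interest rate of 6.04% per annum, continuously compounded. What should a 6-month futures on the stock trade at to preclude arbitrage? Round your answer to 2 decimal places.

PV(dividends) I = 3.63·e^(−0.0604·1/12) + 3.63·e^(−0.0604·3/12)
I = 3.6118 + 3.5756 = 7.1874
F = (S − I)·e^(rT) = (313.66 − 7.1874) · e^(0.0604·6/12)
= 306.4726 · e^0.030200 = 306.4726 × 1.030661 = A$315.87

A$315.87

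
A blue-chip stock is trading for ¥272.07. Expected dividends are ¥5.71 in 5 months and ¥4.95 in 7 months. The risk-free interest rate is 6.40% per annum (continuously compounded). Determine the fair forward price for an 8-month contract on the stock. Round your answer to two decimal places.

¥273.15

PV(dividends) I = 5.71·e^(−0.0640·5/12) + 4.95·e^(−0.0640·7/12)
I = 5.5597 + 4.7686 = 10.3283
F = (S − I)·e^(rT) = (272.07 − 10.3283) · e^(0.0640·8/12)
= 261.7417 · e^0.042667 = 261.7417 × 1.043590 = ¥273.15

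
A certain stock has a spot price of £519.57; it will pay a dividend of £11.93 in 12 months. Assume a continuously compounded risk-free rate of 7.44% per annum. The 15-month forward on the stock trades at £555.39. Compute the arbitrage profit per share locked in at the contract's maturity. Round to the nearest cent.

PV(dividends) I = 11.93·e^(−0.0744·12/12) = 11.0746
Fair forward F* = (S − I)·e^(rT) = (519.57 − 11.0746)·e^0.093000 = 508.4954 × 1.097462 = 558.0544
Market £555.39 < fair 558.0544: forward underpriced → reverse cash-and-carry (short the stock, invest proceeds at r, pay the dividends, go long the forward).
Profit at T = |F_mkt − F*| = |555.39 − 558.0544| = £2.66 per share

£2.66 per share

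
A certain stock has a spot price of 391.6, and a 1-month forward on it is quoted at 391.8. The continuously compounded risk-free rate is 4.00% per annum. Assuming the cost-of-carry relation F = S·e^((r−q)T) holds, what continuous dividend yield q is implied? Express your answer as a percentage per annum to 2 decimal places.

3.39%

From F = S·e^((r−q)T): (r − q) = ln(F/S)/T
ln(391.8/391.6) = ln(1.000511) = 0.000511
(r − q) = 0.000511 / (1/12) = 0.006132
q = r − ln(F/S)/T = 0.0400 − 0.006132 = 0.033868
q = 3.39%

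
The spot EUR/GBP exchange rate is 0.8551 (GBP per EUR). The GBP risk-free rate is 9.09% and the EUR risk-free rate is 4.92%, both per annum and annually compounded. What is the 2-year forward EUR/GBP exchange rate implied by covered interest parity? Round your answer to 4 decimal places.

By covered interest parity, F = S · (1+r_GBP)^T / (1+r_EUR)^T
= 0.8551 × 1.190063 / 1.100821 = 0.8551 × 1.081069
F = 0.9244 GBP per EUR

0.9244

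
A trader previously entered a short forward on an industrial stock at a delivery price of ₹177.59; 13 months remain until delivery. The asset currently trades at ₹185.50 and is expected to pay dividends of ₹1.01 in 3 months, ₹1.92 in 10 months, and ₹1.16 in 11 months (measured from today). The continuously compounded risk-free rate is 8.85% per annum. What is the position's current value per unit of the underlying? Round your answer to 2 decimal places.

PV(remaining dividends) I = 1.01·e^(−0.0885·3/12) + 1.92·e^(−0.0885·10/12) + 1.16·e^(−0.0885·11/12) = 3.8410
Current forward F = (S − I)·e^(rT) = (185.50 − 3.8410)·e^(0.0885·13/12) = 181.6590 × 1.100621 = 199.9377
Value (long) = (F − K)·e^(−rT) = (199.9377 − 177.59) × 0.908578 = 20.3046
Short position value = −(long value) = -₹20.30

-₹20.30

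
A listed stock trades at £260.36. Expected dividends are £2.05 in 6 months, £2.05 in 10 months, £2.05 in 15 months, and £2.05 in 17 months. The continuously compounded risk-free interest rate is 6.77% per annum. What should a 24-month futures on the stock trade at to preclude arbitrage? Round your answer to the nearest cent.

PV(dividends) I = 2.05·e^(−0.0677·6/12) + 2.05·e^(−0.0677·10/12) + 2.05·e^(−0.0677·15/12) + 2.05·e^(−0.0677·17/12)
I = 1.9818 + 1.9375 + 1.8837 + 1.8625 = 7.6655
F = (S − I)·e^(rT) = (260.36 − 7.6655) · e^(0.0677·24/12)
= 252.6945 · e^0.135400 = 252.6945 × 1.144995 = £289.33

£289.33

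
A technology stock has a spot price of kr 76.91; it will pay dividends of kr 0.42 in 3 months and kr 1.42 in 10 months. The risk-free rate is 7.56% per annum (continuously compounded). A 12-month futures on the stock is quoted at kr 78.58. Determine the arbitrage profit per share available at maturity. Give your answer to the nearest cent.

kr 2.49 per share

PV(dividends) I = 0.42·e^(−0.0756·3/12) + 1.42·e^(−0.0756·10/12) = 1.7454
Fair futures F* = (S − I)·e^(rT) = (76.91 − 1.7454)·e^0.075600 = 75.1646 × 1.078531 = 81.0674
Market kr 78.58 < fair 81.0674: forward underpriced → reverse cash-and-carry (short the stock, invest proceeds at r, pay the dividends, go long the forward).
Profit at T = |F_mkt − F*| = |78.58 − 81.0674| = kr 2.49 per share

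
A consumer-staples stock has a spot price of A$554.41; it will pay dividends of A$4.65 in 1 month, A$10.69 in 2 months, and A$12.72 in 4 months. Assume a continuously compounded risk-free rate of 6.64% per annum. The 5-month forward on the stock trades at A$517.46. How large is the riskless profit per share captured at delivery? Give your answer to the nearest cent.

PV(dividends) I = 4.65·e^(−0.0664·1/12) + 10.69·e^(−0.0664·2/12) + 12.72·e^(−0.0664·4/12) = 27.6382
Fair forward F* = (S − I)·e^(rT) = (554.41 − 27.6382)·e^0.027667 = 526.7718 × 1.028053 = 541.5493
Market A$517.46 < fair 541.5493: forward underpriced → reverse cash-and-carry (short the stock, invest proceeds at r, pay the dividends, go long the forward).
Profit at T = |F_mkt − F*| = |517.46 − 541.5493| = A$24.09 per share

A$24.09 per share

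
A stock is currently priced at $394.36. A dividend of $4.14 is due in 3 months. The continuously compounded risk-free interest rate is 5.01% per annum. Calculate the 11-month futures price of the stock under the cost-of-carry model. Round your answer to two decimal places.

PV(dividends) I = 4.14·e^(−0.0501·3/12)
I = 4.0885
F = (S − I)·e^(rT) = (394.36 − 4.0885) · e^(0.0501·11/12)
= 390.2715 · e^0.045925 = 390.2715 × 1.046996 = $408.61

$408.61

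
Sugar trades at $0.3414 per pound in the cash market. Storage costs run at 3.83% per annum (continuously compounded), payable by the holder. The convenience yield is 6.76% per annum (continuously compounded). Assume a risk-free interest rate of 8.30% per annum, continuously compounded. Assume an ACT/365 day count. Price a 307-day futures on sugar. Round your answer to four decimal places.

Net carry = r + u − y = 0.0830 + 0.0383 − 0.0676 = 0.0537
F = S·e^((r+u−y)T) = 0.3414 · e^(0.0537 × 307/365) = 0.3414 · e^0.045167
= 0.3414 × 1.046203 = $0.3572 per pound

$0.3572 per pound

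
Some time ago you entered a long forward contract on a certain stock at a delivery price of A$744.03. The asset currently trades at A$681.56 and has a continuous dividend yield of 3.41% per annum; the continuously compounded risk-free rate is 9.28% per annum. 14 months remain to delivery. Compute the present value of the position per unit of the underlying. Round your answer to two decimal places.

-A$12.71

Current fair forward for the remaining 14 months: F = S·e^((r − q)·T), (r − q) = 0.0928 − 0.0341 = 0.0587
F = 681.56 · e^(0.0587 × 14/12) = 681.56 × 1.070883 = 729.8710
Value of long forward = (F − K)·e^(−rT) = (729.8710 − 744.03) · e^(−0.0928·14/12)
= -14.1590 × 0.897388 = -12.71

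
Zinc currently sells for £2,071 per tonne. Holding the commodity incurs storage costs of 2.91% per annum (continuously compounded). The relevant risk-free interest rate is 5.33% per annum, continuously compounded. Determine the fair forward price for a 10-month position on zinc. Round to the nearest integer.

Net carry = r + u − y = 0.0533 + 0.0291 − 0.0000 = 0.0824
F = S·e^((r+u−y)T) = 2071 · e^(0.0824 × 10/12) = 2071 · e^0.068667
= 2071 × 1.071079 = £2,218 per tonne

£2,218 per tonne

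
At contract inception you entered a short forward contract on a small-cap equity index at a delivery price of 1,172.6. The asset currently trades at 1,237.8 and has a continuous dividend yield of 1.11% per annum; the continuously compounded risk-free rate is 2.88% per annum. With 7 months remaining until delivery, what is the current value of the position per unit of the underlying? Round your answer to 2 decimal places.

-76.75

Current fair forward for the remaining 7 months: F = S·e^((r − q)·T), (r − q) = 0.0288 − 0.0111 = 0.0177
F = 1237.8 · e^(0.0177 × 7/12) = 1237.8 × 1.01037849 = 1250.6465
Value of long forward = (F − K)·e^(−rT) = (1250.6465 − 1172.6) · e^(−0.0288·7/12)
= 78.0465 × 0.98334033 = 76.75
Short position value = −(long value) = -76.75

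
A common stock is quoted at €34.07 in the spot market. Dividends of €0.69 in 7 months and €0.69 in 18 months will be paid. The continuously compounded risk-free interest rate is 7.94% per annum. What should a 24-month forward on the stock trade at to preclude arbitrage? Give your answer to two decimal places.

PV(dividends) I = 0.69·e^(−0.0794·7/12) + 0.69·e^(−0.0794·18/12)
I = 0.6588 + 0.6125 = 1.2713
F = (S − I)·e^(rT) = (34.07 − 1.2713) · e^(0.0794·24/12)
= 32.7987 · e^0.158800 = 32.7987 × 1.172104 = €38.44

€38.44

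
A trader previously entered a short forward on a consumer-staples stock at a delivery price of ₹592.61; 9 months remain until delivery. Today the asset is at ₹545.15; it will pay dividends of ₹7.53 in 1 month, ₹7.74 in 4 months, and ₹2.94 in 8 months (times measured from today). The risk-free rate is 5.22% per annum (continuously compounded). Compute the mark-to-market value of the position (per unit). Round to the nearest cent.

PV(remaining dividends) I = 7.53·e^(−0.0522·1/12) + 7.74·e^(−0.0522·4/12) + 2.94·e^(−0.0522·8/12) = 17.9433
Current forward F = (S − I)·e^(rT) = (545.15 − 17.9433)·e^(0.0522·9/12) = 527.2067 × 1.039926 = 548.2560
Value (long) = (F − K)·e^(−rT) = (548.2560 − 592.61) × 0.961606 = -42.6511
Short position value = −(long value) = ₹42.65

₹42.65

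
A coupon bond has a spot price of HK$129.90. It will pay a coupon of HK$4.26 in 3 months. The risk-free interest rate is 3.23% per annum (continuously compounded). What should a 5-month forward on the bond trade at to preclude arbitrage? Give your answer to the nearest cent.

HK$127.38

PV(coupons) I = 4.26·e^(−0.0323·3/12)
I = 4.2257
F = (S − I)·e^(rT) = (129.90 − 4.2257) · e^(0.0323·5/12)
= 125.6743 · e^0.013458 = 125.6743 × 1.013549 = HK$127.38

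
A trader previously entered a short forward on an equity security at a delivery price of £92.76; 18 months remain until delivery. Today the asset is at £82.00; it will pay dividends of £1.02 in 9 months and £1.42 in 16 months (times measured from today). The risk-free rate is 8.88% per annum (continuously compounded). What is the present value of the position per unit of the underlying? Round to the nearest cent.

PV(remaining dividends) I = 1.02·e^(−0.0888·9/12) + 1.42·e^(−0.0888·16/12) = 2.2157
Current forward F = (S − I)·e^(rT) = (82.00 − 2.2157)·e^(0.0888·18/12) = 79.7843 × 1.142478 = 91.1518
Value (long) = (F − K)·e^(−rT) = (91.1518 − 92.76) × 0.875290 = -1.4076
Short position value = −(long value) = £1.41

£1.41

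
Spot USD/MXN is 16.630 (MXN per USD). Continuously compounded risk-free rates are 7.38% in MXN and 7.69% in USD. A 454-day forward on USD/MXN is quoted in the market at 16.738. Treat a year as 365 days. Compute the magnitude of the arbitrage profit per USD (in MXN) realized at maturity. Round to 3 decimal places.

Fair forward: F* = S·e^(carry·T), with carry = (r_MXN − r_USD) = 0.0738 − 0.0769 = -0.0031
F* = 16.630 · e^(-0.0031 × 454/365) = 16.630 · e^-0.003856 = 16.630 × 0.996151 = 16.5660
Market 16.738 > fair 16.5660: forward overpriced → cash-and-carry (buy spot, short the forward).
At maturity, profit = |F_mkt − F*| = |16.738 − 16.5660| = 0.172 per USD (in MXN)

0.172 per USD (in MXN)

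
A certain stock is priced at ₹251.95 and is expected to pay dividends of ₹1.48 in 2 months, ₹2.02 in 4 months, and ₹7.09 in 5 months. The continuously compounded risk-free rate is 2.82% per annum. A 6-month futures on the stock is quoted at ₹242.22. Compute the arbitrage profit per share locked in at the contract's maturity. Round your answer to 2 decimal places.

PV(dividends) I = 1.48·e^(−0.0282·2/12) + 2.02·e^(−0.0282·4/12) + 7.09·e^(−0.0282·5/12) = 10.4813
Fair futures F* = (S − I)·e^(rT) = (251.95 − 10.4813)·e^0.014100 = 241.4687 × 1.014200 = 244.8976
Market ₹242.22 < fair 244.8976: forward underpriced → reverse cash-and-carry (short the stock, invest proceeds at r, pay the dividends, go long the forward).
Profit at T = |F_mkt − F*| = |242.22 − 244.8976| = ₹2.68 per share

₹2.68 per share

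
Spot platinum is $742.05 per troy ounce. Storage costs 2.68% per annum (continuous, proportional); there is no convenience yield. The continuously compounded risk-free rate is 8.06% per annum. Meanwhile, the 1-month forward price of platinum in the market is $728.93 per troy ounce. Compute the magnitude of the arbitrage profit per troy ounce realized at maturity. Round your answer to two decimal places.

Fair forward: F* = S·e^(carry·T), with carry = (r + u) = 0.0806 + 0.0268 = 0.1074
F* = 742.05 · e^(0.1074 × 1/12) = 742.05 · e^0.008950 = 742.05 × 1.008990 = $748.7210
Market $728.93 < fair $748.7210: forward underpriced → reverse cash-and-carry (short spot, go long the forward).
At maturity, profit = |F_mkt − F*| = |728.93 − 748.7210| = $19.79 per troy ounce

$19.79 per troy ounce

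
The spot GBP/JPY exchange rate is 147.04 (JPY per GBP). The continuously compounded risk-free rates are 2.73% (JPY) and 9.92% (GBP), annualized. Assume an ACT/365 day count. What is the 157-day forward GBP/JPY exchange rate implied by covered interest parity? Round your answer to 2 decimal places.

142.56

F = S·e^((r_JPY − r_GBP)T) = 147.04 · e^((0.0273 − 0.0992) × 157/365)
= 147.04 · e^-0.030927 = 147.04 × 0.969546
F = 142.56 JPY per GBP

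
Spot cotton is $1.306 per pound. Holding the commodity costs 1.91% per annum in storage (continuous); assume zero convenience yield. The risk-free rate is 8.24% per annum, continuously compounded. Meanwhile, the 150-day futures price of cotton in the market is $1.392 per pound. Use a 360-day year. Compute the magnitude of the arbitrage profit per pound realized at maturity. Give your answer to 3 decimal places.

$0.030 per pound

Fair futures: F* = S·e^(carry·T), with carry = (r + u) = 0.0824 + 0.0191 = 0.1015
F* = 1.306 · e^(0.1015 × 150/360) = 1.306 · e^0.042292 = 1.306 × 1.043199 = $1.3624
Market $1.392 > fair $1.3624: forward overpriced → cash-and-carry (buy spot, short the forward).
At maturity, profit = |F_mkt − F*| = |1.392 − 1.3624| = $0.030 per pound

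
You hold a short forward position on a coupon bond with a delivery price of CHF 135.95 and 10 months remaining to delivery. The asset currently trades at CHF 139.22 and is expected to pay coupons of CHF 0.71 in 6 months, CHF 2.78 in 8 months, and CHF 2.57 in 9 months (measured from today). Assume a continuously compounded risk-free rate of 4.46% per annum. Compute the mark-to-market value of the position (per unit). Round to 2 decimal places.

-CHF 2.35

PV(remaining coupons) I = 0.71·e^(−0.0446·6/12) + 2.78·e^(−0.0446·8/12) + 2.57·e^(−0.0446·9/12) = 5.8784
Current forward F = (S − I)·e^(rT) = (139.22 − 5.8784)·e^(0.0446·10/12) = 133.3416 × 1.037866 = 138.3907
Value (long) = (F − K)·e^(−rT) = (138.3907 − 135.95) × 0.963516 = 2.3517
Short position value = −(long value) = -CHF 2.35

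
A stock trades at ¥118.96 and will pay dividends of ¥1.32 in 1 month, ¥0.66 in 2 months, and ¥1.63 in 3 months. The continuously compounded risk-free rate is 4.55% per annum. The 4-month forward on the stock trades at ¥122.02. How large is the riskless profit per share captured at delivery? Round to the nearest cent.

PV(dividends) I = 1.32·e^(−0.0455·1/12) + 0.66·e^(−0.0455·2/12) + 1.63·e^(−0.0455·3/12) = 3.5816
Fair forward F* = (S − I)·e^(rT) = (118.96 − 3.5816)·e^0.015167 = 115.3784 × 1.015283 = 117.1417
Market ¥122.02 > fair 117.1417: forward overpriced → cash-and-carry (borrow at r, buy the stock and collect the dividends, short the forward).
Profit at T = |F_mkt − F*| = |122.02 − 117.1417| = ¥4.88 per share

¥4.88 per share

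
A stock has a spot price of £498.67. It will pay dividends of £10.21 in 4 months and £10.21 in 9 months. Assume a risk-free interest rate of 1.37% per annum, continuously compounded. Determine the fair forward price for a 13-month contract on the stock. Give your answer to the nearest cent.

PV(dividends) I = 10.21·e^(−0.0137·4/12) + 10.21·e^(−0.0137·9/12)
I = 10.1635 + 10.1056 = 20.2691
F = (S − I)·e^(rT) = (498.67 − 20.2691) · e^(0.0137·13/12)
= 478.4009 · e^0.014842 = 478.4009 × 1.014953 = £485.55

£485.55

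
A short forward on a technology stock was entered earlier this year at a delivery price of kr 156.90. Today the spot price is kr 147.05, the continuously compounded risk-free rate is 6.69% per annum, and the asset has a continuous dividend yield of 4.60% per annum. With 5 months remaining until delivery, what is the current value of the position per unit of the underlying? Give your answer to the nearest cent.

Current fair forward for the remaining 5 months: F = S·e^((r − q)·T), (r − q) = 0.0669 − 0.0460 = 0.0209
F = 147.05 · e^(0.0209 × 5/12) = 147.05 × 1.008746 = 148.3361
Value of long forward = (F − K)·e^(−rT) = (148.3361 − 156.90) · e^(−0.0669·5/12)
= -8.5639 × 0.972510 = -8.33
Short position value = −(long value) = kr 8.33

kr 8.33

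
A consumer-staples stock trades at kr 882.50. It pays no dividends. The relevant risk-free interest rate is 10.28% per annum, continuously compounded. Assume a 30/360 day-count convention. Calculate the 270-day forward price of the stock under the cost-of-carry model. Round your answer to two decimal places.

F = S·e^(rT) = 882.50 · e^(0.1028 × 270/360)
= 882.50 · e^0.077100 = 882.50 × 1.080150
F = kr 953.23

kr 953.23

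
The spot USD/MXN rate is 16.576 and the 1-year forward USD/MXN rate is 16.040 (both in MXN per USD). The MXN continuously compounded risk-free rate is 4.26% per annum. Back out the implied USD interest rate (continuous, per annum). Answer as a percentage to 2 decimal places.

F = S·e^((r_MXN − r_USD)T) ⇒ r_USD = r_MXN − ln(F/S)/T
ln(16.040/16.576) = -0.032870; /(1) = -0.032870
r_USD = 0.0426 + 0.032870 = 0.075470
r_USD = 7.55%

7.55%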